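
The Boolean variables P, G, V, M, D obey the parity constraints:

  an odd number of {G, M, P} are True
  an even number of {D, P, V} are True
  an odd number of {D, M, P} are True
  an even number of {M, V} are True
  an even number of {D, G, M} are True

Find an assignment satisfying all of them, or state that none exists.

Adding constraints 2, 3, 4 mod 2: every variable appears an even number of times on the left, so the left side is 0.
But the right sides sum to 1 (mod 2). 0 ≠ 1 — the system is inconsistent.

The formula is unsatisfiable.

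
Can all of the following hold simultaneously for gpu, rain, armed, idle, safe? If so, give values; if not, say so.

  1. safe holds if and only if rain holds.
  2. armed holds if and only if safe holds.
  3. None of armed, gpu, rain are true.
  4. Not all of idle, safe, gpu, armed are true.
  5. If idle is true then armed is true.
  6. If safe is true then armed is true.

gpu = False, rain = False, armed = False, idle = False, safe = False

  (1) safe=F, rain=F — same ✓
  (2) armed=F, safe=F — same ✓
  (3) {armed, gpu, rain}: 0 true — none ✓
  (4) {idle, safe, gpu, armed}: 0/4 true — not all ✓
  (5) idle=F ⇒ armed: vacuous ✓
  (6) safe=F ⇒ armed: vacuous ✓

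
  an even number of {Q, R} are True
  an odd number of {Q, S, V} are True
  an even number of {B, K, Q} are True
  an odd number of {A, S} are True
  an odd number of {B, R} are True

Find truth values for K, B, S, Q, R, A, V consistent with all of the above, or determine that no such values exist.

K: True; B: False; S: False; Q: True; R: True; A: True; V: False

{Q, R}: 2 true → even ✓
{Q, S, V}: 1 true → odd ✓
{B, K, Q}: 2 true → even ✓
{A, S}: 1 true → odd ✓
{B, R}: 1 true → odd ✓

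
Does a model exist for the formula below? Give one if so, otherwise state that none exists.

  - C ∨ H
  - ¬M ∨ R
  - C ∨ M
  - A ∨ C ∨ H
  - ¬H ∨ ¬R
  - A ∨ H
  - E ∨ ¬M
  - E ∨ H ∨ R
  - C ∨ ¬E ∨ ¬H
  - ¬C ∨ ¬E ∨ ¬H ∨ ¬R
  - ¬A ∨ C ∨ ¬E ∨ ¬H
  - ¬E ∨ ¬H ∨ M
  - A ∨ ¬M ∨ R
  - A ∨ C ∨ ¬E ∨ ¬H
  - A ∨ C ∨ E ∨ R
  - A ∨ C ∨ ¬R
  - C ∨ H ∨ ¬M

H: False, M: False, C: True, A: True, E: True, R: False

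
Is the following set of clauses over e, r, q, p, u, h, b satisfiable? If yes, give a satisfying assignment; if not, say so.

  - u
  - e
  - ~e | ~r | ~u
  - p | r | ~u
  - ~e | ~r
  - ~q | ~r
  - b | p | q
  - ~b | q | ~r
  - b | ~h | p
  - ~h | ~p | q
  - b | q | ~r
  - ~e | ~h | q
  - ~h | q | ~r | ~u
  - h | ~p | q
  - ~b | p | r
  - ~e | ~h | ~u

e=T, r=F, q=T, p=T, u=T, h=F, b=F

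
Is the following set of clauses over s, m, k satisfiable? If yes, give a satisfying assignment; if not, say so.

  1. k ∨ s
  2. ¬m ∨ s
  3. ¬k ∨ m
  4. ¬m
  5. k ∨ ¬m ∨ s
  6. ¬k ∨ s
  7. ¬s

Case s = True:
  Clause (¬s) is falsified — contradiction.
Case s = False:
  (k ∨ s) forces k = True.
  Clause (¬k ∨ s) is falsified — contradiction.
Both cases fail, so the formula is unsatisfiable.

No satisfying assignment exists.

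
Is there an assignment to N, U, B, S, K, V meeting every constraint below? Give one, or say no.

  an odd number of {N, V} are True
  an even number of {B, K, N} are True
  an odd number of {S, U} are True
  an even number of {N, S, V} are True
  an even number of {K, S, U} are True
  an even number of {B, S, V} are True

Adding constraints 2, 3, 4, 5, 6 mod 2: every variable appears an even number of times on the left, so the left side is 0.
But the right sides sum to 1 (mod 2). 0 ≠ 1 — the system is inconsistent.

UNSATISFIABLE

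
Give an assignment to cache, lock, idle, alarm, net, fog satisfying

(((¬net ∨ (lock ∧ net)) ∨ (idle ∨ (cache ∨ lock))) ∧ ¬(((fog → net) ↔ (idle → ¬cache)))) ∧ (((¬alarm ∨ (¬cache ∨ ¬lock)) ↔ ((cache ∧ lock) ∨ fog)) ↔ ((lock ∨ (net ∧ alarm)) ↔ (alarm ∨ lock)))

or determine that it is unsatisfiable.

cache: True; lock: False; idle: True; alarm: False; net: True; fog: True

  ((¬net ∨ (lock ∧ net)) ∨ (idle ∨ (cache ∨ lock))) ∧ ¬(((fog → net) ↔ (idle → ¬cache))) = True
    (¬net ∨ (lock ∧ net)) ∨ (idle ∨ (cache ∨ lock)) = True
      ¬net ∨ (lock ∧ net) = False
        ¬net = False
        lock ∧ net = False
      idle ∨ (cache ∨ lock) = True
        cache ∨ lock = True
    ¬(((fog → net) ↔ (idle → ¬cache))) = True
      (fog → net) ↔ (idle → ¬cache) = False
        fog → net = True
        idle → ¬cache = False
          ¬cache = False
  ((¬alarm ∨ (¬cache ∨ ¬lock)) ↔ ((cache ∧ lock) ∨ fog)) ↔ ((lock ∨ (net ∧ alarm)) ↔ (alarm ∨ lock)) = True
    (¬alarm ∨ (¬cache ∨ ¬lock)) ↔ ((cache ∧ lock) ∨ fog) = True
      ¬alarm ∨ (¬cache ∨ ¬lock) = True
        ¬alarm = True
        ¬cache ∨ ¬lock = True
          ¬cache = False
          ¬lock = True
      (cache ∧ lock) ∨ fog = True
        cache ∧ lock = False
    (lock ∨ (net ∧ alarm)) ↔ (alarm ∨ lock) = True
      lock ∨ (net ∧ alarm) = False
        net ∧ alarm = False
      alarm ∨ lock = False
Both conjuncts True, so the formula holds.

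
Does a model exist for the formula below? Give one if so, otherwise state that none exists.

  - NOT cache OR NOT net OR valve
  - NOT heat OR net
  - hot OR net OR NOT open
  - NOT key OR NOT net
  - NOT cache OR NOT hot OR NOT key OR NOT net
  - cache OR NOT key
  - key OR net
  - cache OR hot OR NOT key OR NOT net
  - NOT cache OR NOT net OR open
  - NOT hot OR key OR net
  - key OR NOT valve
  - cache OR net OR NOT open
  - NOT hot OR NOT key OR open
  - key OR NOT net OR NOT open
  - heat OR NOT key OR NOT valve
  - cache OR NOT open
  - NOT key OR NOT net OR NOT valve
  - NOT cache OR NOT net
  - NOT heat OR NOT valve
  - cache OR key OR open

cache = True, hot = False, net = False, valve = False, open = False, heat = False, key = True

Try cache = False:
  (cache OR NOT key) forces key = False.
  (key OR net) forces net = True.
  (key OR NOT valve) forces valve = False.
  (key OR NOT net OR NOT open) forces open = False.
  clause (cache OR key OR open) is falsified — backtrack.
So cache = True.
  then (NOT cache OR NOT net) forces net = False.
  then (NOT heat OR net) forces heat = False.
  then (key OR net) forces key = True.
  then (heat OR NOT key OR NOT valve) forces valve = False.
Set hot = False.
  then (hot OR net OR NOT open) forces open = False.
All clauses satisfied.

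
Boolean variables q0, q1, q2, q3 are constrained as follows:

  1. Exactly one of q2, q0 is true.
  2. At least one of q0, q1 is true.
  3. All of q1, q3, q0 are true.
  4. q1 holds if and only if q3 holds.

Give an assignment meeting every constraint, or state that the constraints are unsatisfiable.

q0 = True, q1 = True, q2 = False, q3 = True

  (1) {q2, q0}: 1 true — exactly one ✓
  (2) {q0, q1}: 2 true — at least one ✓
  (3) {q1, q3, q0}: all 3 true ✓
  (4) q1=T, q3=T — same ✓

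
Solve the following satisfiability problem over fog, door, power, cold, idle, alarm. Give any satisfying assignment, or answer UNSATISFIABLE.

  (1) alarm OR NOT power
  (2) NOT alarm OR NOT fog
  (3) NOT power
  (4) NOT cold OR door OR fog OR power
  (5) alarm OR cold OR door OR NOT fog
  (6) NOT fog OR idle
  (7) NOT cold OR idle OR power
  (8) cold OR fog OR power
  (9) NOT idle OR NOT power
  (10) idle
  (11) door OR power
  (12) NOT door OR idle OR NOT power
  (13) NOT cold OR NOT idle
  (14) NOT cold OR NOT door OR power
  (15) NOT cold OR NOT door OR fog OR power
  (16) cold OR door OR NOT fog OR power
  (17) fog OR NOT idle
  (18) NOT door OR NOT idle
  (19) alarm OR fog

Case power = True:
  Clause (NOT power) is falsified — contradiction.
Case power = False:
  (idle) forces idle = True.
  (door OR power) forces door = True.
  Clause (NOT door OR NOT idle) is falsified — contradiction.
Both cases fail, so the formula is unsatisfiable.

Unsatisfiable — no assignment works.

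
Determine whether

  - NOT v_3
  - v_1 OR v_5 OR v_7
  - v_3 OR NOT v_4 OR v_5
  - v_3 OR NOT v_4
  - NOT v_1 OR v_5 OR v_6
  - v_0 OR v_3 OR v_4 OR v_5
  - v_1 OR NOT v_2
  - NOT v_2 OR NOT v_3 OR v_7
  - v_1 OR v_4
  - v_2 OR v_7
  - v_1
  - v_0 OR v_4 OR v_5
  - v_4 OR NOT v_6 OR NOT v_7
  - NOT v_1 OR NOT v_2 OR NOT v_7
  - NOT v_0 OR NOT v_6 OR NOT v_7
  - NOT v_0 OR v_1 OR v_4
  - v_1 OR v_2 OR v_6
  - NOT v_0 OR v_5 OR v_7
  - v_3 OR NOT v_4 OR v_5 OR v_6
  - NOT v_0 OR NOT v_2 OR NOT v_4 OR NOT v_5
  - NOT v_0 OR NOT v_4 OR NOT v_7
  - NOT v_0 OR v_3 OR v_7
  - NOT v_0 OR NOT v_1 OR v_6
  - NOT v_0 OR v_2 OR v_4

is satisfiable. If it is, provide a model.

v_0=F, v_1=T, v_2=T, v_3=F, v_4=F, v_5=T, v_6=F, v_7=F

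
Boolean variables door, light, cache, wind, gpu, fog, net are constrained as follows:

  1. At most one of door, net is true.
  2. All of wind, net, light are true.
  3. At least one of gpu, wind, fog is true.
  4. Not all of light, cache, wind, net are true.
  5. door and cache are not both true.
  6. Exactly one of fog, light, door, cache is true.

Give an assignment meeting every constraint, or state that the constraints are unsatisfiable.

door = False; light = True; cache = False; wind = True; gpu = False; fog = False; net = True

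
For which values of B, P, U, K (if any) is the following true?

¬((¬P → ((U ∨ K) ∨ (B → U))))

B=T, P=F, U=F, K=F

  ¬((¬P → ((U ∨ K) ∨ (B → U)))) = True
    ¬P → ((U ∨ K) ∨ (B → U)) = False
      ¬P = True
      (U ∨ K) ∨ (B → U) = False
        U ∨ K = False
        B → U = False
The formula evaluates to True.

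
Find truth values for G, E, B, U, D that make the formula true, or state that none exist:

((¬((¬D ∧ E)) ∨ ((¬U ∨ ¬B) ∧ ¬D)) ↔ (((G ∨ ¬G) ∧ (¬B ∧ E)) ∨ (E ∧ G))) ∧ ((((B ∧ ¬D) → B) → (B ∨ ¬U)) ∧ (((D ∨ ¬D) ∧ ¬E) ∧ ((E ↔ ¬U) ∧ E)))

Case E = True: the conjunct ¬E is False.
Case E = False: the conjunct (¬((¬D ∧ E)) ∨ ((¬U ∨ ¬B) ∧ ¬D)) ↔ (((G ∨ ¬G) ∧ (¬B ∧ E)) ∨ (E ∧ G)) becomes (True ∨ ((¬U ∨ ¬B) ∧ ¬D)) ↔ (False ∨ False) = False.
Both cases fail — unsatisfiable.

No satisfying assignment exists.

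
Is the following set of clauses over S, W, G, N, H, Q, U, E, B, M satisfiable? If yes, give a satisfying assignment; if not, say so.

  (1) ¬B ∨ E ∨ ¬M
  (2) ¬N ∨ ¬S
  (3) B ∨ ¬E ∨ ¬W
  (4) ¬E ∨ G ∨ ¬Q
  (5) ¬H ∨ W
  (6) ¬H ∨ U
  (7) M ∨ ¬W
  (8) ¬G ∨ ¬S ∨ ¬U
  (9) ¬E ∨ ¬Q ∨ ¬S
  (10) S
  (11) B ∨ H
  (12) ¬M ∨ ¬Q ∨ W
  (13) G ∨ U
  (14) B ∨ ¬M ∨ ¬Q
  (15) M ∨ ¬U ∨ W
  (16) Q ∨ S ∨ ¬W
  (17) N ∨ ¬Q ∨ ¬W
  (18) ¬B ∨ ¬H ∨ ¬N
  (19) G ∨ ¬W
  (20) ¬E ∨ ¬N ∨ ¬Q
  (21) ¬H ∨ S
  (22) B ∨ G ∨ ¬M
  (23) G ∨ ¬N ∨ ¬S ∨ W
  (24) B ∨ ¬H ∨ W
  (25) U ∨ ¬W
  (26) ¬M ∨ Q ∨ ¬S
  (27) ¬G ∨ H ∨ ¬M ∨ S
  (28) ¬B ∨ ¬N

Unit clause (S) forces S = True.
In (¬N ∨ ¬S) only ¬N is left, so N = False.
Set W = False.
  then (¬H ∨ W) forces H = False.
  then (B ∨ H) forces B = True.
Try G = False:
  (G ∨ U) forces U = True.
  (M ∨ ¬U ∨ W) forces M = True.
  (¬B ∨ E ∨ ¬M) forces E = True.
  (¬E ∨ G ∨ ¬Q) forces Q = False.
  clause (¬M ∨ Q ∨ ¬S) is falsified — backtrack.
So G = True.
  then (¬G ∨ ¬S ∨ ¬U) forces U = False.
Set Q = True.
  then (¬E ∨ ¬Q ∨ ¬S) forces E = False.
  then (¬M ∨ ¬Q ∨ W) forces M = False.
All clauses satisfied.

S=T, W=F, G=T, N=F, H=F, Q=T, U=F, E=F, B=T, M=F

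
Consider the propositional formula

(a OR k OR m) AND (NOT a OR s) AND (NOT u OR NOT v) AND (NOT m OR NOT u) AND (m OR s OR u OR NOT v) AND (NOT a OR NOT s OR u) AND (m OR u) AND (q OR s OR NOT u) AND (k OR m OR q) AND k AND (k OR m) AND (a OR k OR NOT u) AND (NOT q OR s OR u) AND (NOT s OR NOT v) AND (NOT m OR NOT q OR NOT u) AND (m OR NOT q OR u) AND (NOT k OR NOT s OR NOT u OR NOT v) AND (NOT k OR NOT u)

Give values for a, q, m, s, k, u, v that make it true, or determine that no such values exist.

a = False, q = False, m = True, s = False, k = True, u = False, v = False

Unit clause (k) forces k = True.
In (NOT k OR NOT u) only NOT u is left, so u = False.
In (m OR u) only m is left, so m = True.
Try a = True:
  (NOT a OR s) forces s = True.
  clause (NOT a OR NOT s OR u) is falsified — backtrack.
So a = False.
Set q = False.
Set s = False.
Set v = False.
All clauses satisfied.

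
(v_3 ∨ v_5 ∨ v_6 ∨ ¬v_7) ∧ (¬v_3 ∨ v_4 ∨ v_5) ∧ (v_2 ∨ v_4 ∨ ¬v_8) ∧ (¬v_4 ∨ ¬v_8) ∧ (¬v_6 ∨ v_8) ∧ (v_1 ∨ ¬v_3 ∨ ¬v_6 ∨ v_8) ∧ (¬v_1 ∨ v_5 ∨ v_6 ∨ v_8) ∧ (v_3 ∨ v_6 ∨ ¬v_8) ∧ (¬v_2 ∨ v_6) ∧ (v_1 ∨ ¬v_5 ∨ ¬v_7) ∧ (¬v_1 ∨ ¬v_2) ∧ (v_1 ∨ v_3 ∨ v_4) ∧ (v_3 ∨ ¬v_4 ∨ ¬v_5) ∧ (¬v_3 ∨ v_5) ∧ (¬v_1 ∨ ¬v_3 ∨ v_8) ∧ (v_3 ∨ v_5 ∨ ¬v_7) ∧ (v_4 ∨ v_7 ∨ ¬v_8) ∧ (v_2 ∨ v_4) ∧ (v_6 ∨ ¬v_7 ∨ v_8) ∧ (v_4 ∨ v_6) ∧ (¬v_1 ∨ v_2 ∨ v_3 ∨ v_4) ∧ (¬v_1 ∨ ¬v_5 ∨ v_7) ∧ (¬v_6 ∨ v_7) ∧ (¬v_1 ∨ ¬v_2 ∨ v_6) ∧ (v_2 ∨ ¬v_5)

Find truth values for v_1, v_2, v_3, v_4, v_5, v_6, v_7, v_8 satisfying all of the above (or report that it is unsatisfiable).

v_1: False; v_2: False; v_3: False; v_4: True; v_5: False; v_6: False; v_7: False; v_8: False

Set v_1 = False.
Set v_2 = False.
  then (v_2 ∨ v_4) forces v_4 = True.
  then (v_2 ∨ ¬v_5) forces v_5 = False.
  then (¬v_4 ∨ ¬v_8) forces v_8 = False.
  then (¬v_6 ∨ v_8) forces v_6 = False.
  then (¬v_3 ∨ v_5) forces v_3 = False.
  then (v_3 ∨ v_5 ∨ ¬v_7) forces v_7 = False.
All clauses satisfied.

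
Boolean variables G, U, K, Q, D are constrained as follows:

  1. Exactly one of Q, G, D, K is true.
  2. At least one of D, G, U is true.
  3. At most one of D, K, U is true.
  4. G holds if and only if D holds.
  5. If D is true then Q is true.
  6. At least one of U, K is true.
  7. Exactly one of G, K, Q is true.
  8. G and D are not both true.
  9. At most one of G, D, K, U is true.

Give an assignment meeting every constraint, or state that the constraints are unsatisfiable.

G = False; U = True; K = False; Q = True; D = False

  (1) {Q, G, D, K}: 1 true — exactly one ✓
  (2) {D, G, U}: 1 true — at least one ✓
  (3) {D, K, U}: 1 true — at most one ✓
  (4) G=F, D=F — same ✓
  (5) D=F ⇒ Q: vacuous ✓
  (6) {U, K}: 1 true — at least one ✓
  (7) {G, K, Q}: 1 true — exactly one ✓
  (8) G=F, D=F — not both ✓
  (9) {G, D, K, U}: 1 true — at most one ✓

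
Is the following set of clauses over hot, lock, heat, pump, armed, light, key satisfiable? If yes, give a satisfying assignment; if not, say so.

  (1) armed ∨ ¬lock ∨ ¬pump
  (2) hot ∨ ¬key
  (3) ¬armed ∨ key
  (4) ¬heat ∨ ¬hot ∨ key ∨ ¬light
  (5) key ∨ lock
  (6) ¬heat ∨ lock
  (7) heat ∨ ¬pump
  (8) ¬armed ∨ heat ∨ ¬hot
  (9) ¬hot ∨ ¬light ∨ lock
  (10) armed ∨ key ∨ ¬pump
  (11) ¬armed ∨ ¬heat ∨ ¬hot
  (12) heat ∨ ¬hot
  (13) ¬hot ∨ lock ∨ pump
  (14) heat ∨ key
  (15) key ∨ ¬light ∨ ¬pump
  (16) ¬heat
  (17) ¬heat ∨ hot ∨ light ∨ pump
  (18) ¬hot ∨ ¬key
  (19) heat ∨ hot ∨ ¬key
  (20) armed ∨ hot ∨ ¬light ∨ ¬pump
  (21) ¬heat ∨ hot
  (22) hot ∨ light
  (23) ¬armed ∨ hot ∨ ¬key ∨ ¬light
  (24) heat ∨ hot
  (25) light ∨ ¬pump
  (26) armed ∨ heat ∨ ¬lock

The formula is unsatisfiable.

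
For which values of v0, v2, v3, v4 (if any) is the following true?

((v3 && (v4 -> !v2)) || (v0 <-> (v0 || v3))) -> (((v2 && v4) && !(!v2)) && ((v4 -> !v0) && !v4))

v0: False; v2: True; v3: True; v4: True

  ((v3 && (v4 -> !v2)) || (v0 <-> (v0 || v3))) -> (((v2 && v4) && !(!v2)) && ((v4 -> !v0) && !v4)) = True
    (v3 && (v4 -> !v2)) || (v0 <-> (v0 || v3)) = False
      v3 && (v4 -> !v2) = False
        v4 -> !v2 = False
          !v2 = False
      v0 <-> (v0 || v3) = False
        v0 || v3 = True
    ((v2 && v4) && !(!v2)) && ((v4 -> !v0) && !v4) = False
      (v2 && v4) && !(!v2) = True
        v2 && v4 = True
        !(!v2) = True
          !v2 = False
      (v4 -> !v0) && !v4 = False
        v4 -> !v0 = True
          !v0 = True
        !v4 = False
The formula evaluates to True.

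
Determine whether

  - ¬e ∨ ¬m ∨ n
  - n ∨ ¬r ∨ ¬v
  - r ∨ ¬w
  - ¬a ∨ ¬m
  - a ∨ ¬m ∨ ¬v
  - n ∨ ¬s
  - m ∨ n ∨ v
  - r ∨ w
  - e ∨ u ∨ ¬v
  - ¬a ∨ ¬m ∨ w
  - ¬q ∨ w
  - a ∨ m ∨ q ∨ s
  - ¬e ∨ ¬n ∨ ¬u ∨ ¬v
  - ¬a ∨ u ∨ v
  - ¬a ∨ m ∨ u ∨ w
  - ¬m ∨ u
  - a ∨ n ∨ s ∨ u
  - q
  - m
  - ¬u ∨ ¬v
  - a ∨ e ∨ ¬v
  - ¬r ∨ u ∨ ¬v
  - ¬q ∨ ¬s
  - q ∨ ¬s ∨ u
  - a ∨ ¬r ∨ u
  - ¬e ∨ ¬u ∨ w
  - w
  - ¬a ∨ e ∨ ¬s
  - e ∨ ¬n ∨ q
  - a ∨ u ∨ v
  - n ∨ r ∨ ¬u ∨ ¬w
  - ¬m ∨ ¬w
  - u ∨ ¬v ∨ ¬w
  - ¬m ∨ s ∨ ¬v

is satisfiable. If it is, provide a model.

UNSATISFIABLE

Case w = True:
  (r ∨ ¬w) forces r = True.
  (q) forces q = True.
  (m) forces m = True.
  Clause (¬m ∨ ¬w) is falsified — contradiction.
Case w = False:
  Clause (w) is falsified — contradiction.
Both cases fail, so the formula is unsatisfiable.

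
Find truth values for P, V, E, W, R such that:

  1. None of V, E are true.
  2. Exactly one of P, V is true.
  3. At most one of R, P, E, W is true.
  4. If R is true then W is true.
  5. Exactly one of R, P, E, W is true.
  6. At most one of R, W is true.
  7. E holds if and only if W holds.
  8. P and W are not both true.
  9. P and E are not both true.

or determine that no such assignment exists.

P: True; V: False; E: False; W: False; R: False

  (1) {V, E}: 0 true — none ✓
  (2) {P, V}: 1 true — exactly one ✓
  (3) {R, P, E, W}: 1 true — at most one ✓
  (4) R=F ⇒ W: vacuous ✓
  (5) {R, P, E, W}: 1 true — exactly one ✓
  (6) {R, W}: 0 true — at most one ✓
  (7) E=F, W=F — same ✓
  (8) P=T, W=F — not both ✓
  (9) P=T, E=F — not both ✓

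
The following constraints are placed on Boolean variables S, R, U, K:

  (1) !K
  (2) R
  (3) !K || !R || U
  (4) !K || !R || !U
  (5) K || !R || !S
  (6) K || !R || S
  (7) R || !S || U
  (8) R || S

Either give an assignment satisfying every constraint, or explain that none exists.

UNSATISFIABLE

Case R = True:
  (!K) forces K = False.
  (K || !R || !S) forces S = False.
  Clause (K || !R || S) is falsified — contradiction.
Case R = False:
  Clause (R) is falsified — contradiction.
Both cases fail, so the formula is unsatisfiable.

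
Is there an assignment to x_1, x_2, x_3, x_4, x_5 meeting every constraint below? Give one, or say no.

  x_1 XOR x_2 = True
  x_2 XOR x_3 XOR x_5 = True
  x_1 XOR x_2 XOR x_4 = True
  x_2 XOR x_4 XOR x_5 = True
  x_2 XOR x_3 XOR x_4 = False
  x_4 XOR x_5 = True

x_1: True; x_2: False; x_3: False; x_4: False; x_5: True

x_1 XOR x_2 = T XOR F = True ✓
x_2 XOR x_3 XOR x_5 = F XOR F XOR T = True ✓
x_1 XOR x_2 XOR x_4 = T XOR F XOR F = True ✓
x_2 XOR x_4 XOR x_5 = F XOR F XOR T = True ✓
x_2 XOR x_3 XOR x_4 = F XOR F XOR F = False ✓
x_4 XOR x_5 = F XOR T = True ✓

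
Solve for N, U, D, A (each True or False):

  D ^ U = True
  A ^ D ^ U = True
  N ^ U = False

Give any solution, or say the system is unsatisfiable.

N: True; U: True; D: False; A: False

D ^ U = F ^ T = True ✓
A ^ D ^ U = F ^ F ^ T = True ✓
N ^ U = T ^ T = False ✓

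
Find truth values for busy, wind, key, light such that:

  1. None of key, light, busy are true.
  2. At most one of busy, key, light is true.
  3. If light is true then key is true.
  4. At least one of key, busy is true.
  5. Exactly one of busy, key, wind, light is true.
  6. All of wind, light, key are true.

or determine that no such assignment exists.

No satisfying assignment exists.

Case key = True:
  Constraint (1) is violated (key=T) — contradiction.
Case key = False:
  Constraint (6) is violated (key=F) — contradiction.
Both cases fail — unsatisfiable.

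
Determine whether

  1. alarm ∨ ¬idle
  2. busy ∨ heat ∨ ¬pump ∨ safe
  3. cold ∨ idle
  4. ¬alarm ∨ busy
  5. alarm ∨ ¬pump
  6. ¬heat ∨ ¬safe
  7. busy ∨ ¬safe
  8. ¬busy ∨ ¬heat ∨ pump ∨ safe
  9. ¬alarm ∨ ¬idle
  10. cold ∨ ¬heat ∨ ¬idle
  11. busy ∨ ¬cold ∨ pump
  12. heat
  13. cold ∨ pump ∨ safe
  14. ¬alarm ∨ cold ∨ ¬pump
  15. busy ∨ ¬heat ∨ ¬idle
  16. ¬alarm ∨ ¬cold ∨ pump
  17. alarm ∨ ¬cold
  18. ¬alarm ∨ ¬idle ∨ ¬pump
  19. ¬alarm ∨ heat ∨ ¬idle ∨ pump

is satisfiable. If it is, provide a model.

cold = True; alarm = True; pump = True; busy = True; safe = False; heat = True; idle = False

Unit clause (heat) forces heat = True.
In (¬heat ∨ ¬safe) only ¬safe is left, so safe = False.
Try cold = False:
  (cold ∨ idle) forces idle = True.
  clause (cold ∨ ¬heat ∨ ¬idle) is falsified — backtrack.
So cold = True.
  then (alarm ∨ ¬cold) forces alarm = True.
  then (¬alarm ∨ busy) forces busy = True.
  then (¬busy ∨ ¬heat ∨ pump ∨ safe) forces pump = True.
  then (¬alarm ∨ ¬idle) forces idle = False.
All clauses satisfied.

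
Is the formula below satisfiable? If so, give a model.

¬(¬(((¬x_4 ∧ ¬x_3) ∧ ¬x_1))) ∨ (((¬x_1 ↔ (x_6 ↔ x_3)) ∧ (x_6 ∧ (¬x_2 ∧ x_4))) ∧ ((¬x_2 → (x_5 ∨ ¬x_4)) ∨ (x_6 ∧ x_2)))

x_1: False, x_2: False, x_3: True, x_4: True, x_5: True, x_6: True

  ¬(¬(((¬x_4 ∧ ¬x_3) ∧ ¬x_1))) ∨ (((¬x_1 ↔ (x_6 ↔ x_3)) ∧ (x_6 ∧ (¬x_2 ∧ x_4))) ∧ ((¬x_2 → (x_5 ∨ ¬x_4)) ∨ (x_6 ∧ x_2))) = True
    ¬(¬(((¬x_4 ∧ ¬x_3) ∧ ¬x_1))) = False
      ¬(((¬x_4 ∧ ¬x_3) ∧ ¬x_1)) = True
        (¬x_4 ∧ ¬x_3) ∧ ¬x_1 = False
          ¬x_4 ∧ ¬x_3 = False
            ¬x_4 = False
            ¬x_3 = False
          ¬x_1 = True
    ((¬x_1 ↔ (x_6 ↔ x_3)) ∧ (x_6 ∧ (¬x_2 ∧ x_4))) ∧ ((¬x_2 → (x_5 ∨ ¬x_4)) ∨ (x_6 ∧ x_2)) = True
      (¬x_1 ↔ (x_6 ↔ x_3)) ∧ (x_6 ∧ (¬x_2 ∧ x_4)) = True
        ¬x_1 ↔ (x_6 ↔ x_3) = True
          ¬x_1 = True
          x_6 ↔ x_3 = True
        x_6 ∧ (¬x_2 ∧ x_4) = True
          ¬x_2 ∧ x_4 = True
            ¬x_2 = True
      (¬x_2 → (x_5 ∨ ¬x_4)) ∨ (x_6 ∧ x_2) = True
        ¬x_2 → (x_5 ∨ ¬x_4) = True
          ¬x_2 = True
          x_5 ∨ ¬x_4 = True
            ¬x_4 = False
        x_6 ∧ x_2 = False
The formula evaluates to True.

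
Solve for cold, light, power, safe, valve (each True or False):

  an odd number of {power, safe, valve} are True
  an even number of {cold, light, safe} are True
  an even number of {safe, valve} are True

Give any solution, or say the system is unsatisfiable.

cold = True, light = False, power = True, safe = True, valve = True

{power, safe, valve}: 3 true → odd ✓
{cold, light, safe}: 2 true → even ✓
{safe, valve}: 2 true → even ✓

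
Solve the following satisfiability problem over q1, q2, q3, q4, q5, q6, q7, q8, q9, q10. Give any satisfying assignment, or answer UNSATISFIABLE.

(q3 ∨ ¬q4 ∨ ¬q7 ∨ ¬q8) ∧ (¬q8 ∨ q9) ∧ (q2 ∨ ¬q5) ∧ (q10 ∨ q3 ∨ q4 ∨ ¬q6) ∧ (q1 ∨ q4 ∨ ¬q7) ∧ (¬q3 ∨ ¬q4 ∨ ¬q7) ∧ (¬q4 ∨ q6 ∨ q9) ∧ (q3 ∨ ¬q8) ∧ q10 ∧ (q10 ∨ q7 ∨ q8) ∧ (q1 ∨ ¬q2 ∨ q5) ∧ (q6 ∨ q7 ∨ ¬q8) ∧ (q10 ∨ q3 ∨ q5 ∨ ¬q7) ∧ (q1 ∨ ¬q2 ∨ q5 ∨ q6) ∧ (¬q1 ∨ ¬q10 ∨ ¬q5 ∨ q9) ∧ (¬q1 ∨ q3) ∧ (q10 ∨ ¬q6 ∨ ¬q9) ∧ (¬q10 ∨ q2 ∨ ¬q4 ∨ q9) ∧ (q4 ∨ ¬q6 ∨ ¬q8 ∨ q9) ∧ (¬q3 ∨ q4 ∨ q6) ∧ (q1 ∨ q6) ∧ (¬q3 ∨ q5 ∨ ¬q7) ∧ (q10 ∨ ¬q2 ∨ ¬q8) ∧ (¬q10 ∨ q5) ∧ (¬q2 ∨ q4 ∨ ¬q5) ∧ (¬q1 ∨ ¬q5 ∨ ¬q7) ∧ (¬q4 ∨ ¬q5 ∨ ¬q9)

Unit clause (q10) forces q10 = True.
In (¬q10 ∨ q5) only q5 is left, so q5 = True.
In (q2 ∨ ¬q5) only q2 is left, so q2 = True.
In (¬q2 ∨ q4 ∨ ¬q5) only q4 is left, so q4 = True.
In (¬q4 ∨ ¬q5 ∨ ¬q9) only ¬q9 is left, so q9 = False.
In (¬q8 ∨ q9) only ¬q8 is left, so q8 = False.
In (¬q4 ∨ q6 ∨ q9) only q6 is left, so q6 = True.
In (¬q1 ∨ ¬q10 ∨ ¬q5 ∨ q9) only ¬q1 is left, so q1 = False.
Set q3 = True.
  then (¬q3 ∨ ¬q4 ∨ ¬q7) forces q7 = False.
All clauses satisfied.

q1=F; q2=T; q3=T; q4=T; q5=T; q6=T; q7=F; q8=F; q9=F; q10=T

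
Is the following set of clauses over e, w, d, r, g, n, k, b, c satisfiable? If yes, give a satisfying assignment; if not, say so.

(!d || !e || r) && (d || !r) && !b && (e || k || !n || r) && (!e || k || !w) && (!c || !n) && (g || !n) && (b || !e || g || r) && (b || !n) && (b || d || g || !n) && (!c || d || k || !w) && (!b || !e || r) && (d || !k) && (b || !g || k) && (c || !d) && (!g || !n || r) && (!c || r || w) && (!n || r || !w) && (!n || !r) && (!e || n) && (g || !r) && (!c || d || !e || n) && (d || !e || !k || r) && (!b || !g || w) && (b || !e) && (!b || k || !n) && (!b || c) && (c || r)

Unit clause (!b) forces b = False.
In (b || !n) only !n is left, so n = False.
In (!e || n) only !e is left, so e = False.
Set w = False.
Try d = False:
  (d || !r) forces r = False.
  (d || !k) forces k = False.
  (b || !g || k) forces g = False.
  (!c || r || w) forces c = False.
  clause (c || r) is falsified — backtrack.
So d = True.
  then (c || !d) forces c = True.
  then (!c || r || w) forces r = True.
  then (g || !r) forces g = True.
  then (b || !g || k) forces k = True.
All clauses satisfied.

e = False, w = False, d = True, r = True, g = True, n = False, k = True, b = False, c = True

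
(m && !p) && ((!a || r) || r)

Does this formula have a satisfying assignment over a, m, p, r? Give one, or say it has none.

a = False, m = True, p = False, r = True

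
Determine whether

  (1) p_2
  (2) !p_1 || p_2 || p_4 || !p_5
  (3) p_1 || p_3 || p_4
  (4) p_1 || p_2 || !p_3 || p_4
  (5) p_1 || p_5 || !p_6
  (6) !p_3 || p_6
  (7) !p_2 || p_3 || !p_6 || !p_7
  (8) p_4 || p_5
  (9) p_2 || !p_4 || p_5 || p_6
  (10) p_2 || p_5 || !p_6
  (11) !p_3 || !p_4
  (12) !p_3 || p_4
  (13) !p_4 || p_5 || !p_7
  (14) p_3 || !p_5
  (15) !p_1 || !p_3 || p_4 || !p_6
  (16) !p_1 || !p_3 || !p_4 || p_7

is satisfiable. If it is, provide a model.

Unit clause (p_2) forces p_2 = True.
Set p_1 = True.
Set p_3 = False.
  then (p_3 || !p_5) forces p_5 = False.
  then (p_4 || p_5) forces p_4 = True.
  then (!p_4 || p_5 || !p_7) forces p_7 = False.
Set p_6 = True.
All clauses satisfied.

p_1: True; p_2: True; p_3: False; p_4: True; p_5: False; p_6: True; p_7: False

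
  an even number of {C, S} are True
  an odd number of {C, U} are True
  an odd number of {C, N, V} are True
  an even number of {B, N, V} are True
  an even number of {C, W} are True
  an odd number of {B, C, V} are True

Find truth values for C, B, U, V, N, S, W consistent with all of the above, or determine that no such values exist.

C=T; B=F; U=F; V=F; N=F; S=T; W=T

{C, S}: 2 true → even ✓
{C, U}: 1 true → odd ✓
{C, N, V}: 1 true → odd ✓
{B, N, V}: 0 true → even ✓
{C, W}: 2 true → even ✓
{B, C, V}: 1 true → odd ✓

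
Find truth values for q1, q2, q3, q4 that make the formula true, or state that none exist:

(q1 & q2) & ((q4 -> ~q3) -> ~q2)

q1 = True, q2 = True, q3 = True, q4 = True

  q1 & q2 = True
  (q4 -> ~q3) -> ~q2 = True
    q4 -> ~q3 = False
      ~q3 = False
    ~q2 = False
Both conjuncts True, so the formula holds.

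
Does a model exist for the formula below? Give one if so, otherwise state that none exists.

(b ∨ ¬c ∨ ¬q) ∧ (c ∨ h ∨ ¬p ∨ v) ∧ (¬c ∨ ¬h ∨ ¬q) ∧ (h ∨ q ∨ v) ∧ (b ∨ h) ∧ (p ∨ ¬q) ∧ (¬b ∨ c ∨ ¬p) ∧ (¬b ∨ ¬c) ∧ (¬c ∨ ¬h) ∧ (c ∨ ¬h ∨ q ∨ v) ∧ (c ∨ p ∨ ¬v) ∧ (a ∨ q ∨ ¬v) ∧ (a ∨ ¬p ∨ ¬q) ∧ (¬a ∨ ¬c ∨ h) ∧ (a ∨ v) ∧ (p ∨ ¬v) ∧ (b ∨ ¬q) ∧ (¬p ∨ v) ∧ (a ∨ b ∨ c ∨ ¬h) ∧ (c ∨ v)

a=T; p=T; h=T; b=F; v=T; q=F; c=F

Try a = False:
  (a ∨ v) forces v = True.
  (a ∨ q ∨ ¬v) forces q = True.
  (p ∨ ¬q) forces p = True.
  clause (a ∨ ¬p ∨ ¬q) is falsified — backtrack.
So a = True.
Set p = True.
  then (¬p ∨ v) forces v = True.
Set h = True.
  then (¬c ∨ ¬h) forces c = False.
  then (¬b ∨ c ∨ ¬p) forces b = False.
  then (b ∨ ¬q) forces q = False.
All clauses satisfied.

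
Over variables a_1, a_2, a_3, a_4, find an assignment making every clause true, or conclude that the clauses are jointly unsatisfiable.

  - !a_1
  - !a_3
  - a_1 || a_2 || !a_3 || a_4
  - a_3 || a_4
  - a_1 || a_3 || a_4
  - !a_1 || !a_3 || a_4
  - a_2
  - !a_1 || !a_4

Unit clause (!a_1) forces a_1 = False.
Unit clause (!a_3) forces a_3 = False.
In (a_3 || a_4) only a_4 is left, so a_4 = True.
Unit clause (a_2) forces a_2 = True.
Check each clause:
  (!a_1): !a_1 holds.
  (!a_3): !a_3 holds.
  (a_1 || a_2 || !a_3 || a_4): a_2 holds.
  (a_3 || a_4): a_4 holds.
  (a_1 || a_3 || a_4): a_4 holds.
  (!a_1 || !a_3 || a_4): !a_1 holds.
  (a_2): a_2 holds.
  (!a_1 || !a_4): !a_1 holds.
All clauses satisfied.

a_1 = False; a_2 = True; a_3 = False; a_4 = True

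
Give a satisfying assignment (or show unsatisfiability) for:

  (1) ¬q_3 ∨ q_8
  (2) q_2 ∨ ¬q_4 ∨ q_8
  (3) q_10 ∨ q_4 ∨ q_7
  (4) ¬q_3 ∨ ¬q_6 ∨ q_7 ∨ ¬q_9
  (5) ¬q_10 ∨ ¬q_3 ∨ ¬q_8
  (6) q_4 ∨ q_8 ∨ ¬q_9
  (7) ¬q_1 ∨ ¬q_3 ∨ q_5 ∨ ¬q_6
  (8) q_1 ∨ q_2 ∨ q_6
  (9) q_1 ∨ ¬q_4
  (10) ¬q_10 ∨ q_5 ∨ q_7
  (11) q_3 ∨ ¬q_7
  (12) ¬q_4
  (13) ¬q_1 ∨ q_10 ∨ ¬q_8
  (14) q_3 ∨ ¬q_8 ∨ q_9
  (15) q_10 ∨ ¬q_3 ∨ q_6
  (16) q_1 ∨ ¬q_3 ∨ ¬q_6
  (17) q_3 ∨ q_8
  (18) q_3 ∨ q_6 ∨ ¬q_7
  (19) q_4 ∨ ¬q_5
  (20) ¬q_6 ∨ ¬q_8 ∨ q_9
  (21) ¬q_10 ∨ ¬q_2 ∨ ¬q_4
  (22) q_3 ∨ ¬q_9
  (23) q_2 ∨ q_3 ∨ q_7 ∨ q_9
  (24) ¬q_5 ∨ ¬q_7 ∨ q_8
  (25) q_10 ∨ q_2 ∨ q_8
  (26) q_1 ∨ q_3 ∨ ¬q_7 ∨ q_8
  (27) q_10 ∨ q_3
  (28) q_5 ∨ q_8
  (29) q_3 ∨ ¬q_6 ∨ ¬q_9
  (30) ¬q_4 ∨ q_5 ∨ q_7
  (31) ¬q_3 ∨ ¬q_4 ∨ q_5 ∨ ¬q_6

Case q_7 = True:
  (q_3 ∨ ¬q_7) forces q_3 = True.
  (¬q_3 ∨ q_8) forces q_8 = True.
  (¬q_10 ∨ ¬q_3 ∨ ¬q_8) forces q_10 = False.
  (¬q_4) forces q_4 = False.
  (¬q_1 ∨ q_10 ∨ ¬q_8) forces q_1 = False.
  (q_10 ∨ ¬q_3 ∨ q_6) forces q_6 = True.
  Clause (q_1 ∨ ¬q_3 ∨ ¬q_6) is falsified — contradiction.
Case q_7 = False:
  (¬q_4) forces q_4 = False.
  (q_10 ∨ q_4 ∨ q_7) forces q_10 = True.
  (¬q_10 ∨ q_5 ∨ q_7) forces q_5 = True.
  Clause (q_4 ∨ ¬q_5) is falsified — contradiction.
Both cases fail, so the formula is unsatisfiable.

No satisfying assignment exists.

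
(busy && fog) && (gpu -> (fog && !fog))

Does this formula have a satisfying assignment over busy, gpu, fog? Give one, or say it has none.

busy = True, gpu = False, fog = True

  busy && fog = True
  gpu -> (fog && !fog) = True
    fog && !fog = False
      !fog = False
Both conjuncts True, so the formula holds.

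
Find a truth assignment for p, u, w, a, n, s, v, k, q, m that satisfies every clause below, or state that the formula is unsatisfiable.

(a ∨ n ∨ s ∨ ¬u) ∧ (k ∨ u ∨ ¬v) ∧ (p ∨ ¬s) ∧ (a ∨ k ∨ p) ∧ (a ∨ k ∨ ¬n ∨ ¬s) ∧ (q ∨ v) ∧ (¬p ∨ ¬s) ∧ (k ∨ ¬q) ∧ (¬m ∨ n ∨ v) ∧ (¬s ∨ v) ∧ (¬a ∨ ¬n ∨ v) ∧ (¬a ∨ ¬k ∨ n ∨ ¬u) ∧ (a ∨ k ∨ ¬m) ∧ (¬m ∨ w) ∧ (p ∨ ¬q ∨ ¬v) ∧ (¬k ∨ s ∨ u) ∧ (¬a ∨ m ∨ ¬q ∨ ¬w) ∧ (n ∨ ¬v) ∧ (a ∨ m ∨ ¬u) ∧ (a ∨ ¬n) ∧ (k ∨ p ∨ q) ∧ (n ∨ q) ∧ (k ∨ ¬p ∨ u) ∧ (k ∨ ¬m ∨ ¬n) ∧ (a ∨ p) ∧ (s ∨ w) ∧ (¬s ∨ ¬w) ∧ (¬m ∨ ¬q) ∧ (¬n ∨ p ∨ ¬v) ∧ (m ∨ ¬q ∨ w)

p=T; u=T; w=T; a=T; n=T; s=F; v=T; k=F; q=F; m=F

Set p = True.
  then (¬p ∨ ¬s) forces s = False.
  then (s ∨ w) forces w = True.
Set u = True.
Try a = False:
  (a ∨ n ∨ s ∨ ¬u) forces n = True.
  clause (a ∨ ¬n) is falsified — backtrack.
So a = True.
Set n = True.
  then (¬a ∨ ¬n ∨ v) forces v = True.
Set k = False.
  then (k ∨ ¬q) forces q = False.
  then (k ∨ ¬m ∨ ¬n) forces m = False.
All clauses satisfied.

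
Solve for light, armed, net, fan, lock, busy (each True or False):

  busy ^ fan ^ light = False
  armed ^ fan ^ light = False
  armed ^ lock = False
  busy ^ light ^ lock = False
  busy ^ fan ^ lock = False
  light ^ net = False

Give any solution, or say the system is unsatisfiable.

light = False; armed = False; net = False; fan = False; lock = False; busy = False

busy ^ fan ^ light = F ^ F ^ F = False ✓
armed ^ fan ^ light = F ^ F ^ F = False ✓
armed ^ lock = F ^ F = False ✓
busy ^ light ^ lock = F ^ F ^ F = False ✓
busy ^ fan ^ lock = F ^ F ^ F = False ✓
light ^ net = F ^ F = False ✓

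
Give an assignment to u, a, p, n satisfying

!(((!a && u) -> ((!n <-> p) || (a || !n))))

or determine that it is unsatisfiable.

u = True, a = False, p = True, n = True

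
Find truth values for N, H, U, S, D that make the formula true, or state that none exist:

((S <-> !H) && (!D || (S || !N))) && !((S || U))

N=F, H=T, U=F, S=F, D=T

  (S <-> !H) && (!D || (S || !N)) = True
    S <-> !H = True
      !H = False
    !D || (S || !N) = True
      !D = False
      S || !N = True
        !N = True
  !((S || U)) = True
    S || U = False
Both conjuncts True, so the formula holds.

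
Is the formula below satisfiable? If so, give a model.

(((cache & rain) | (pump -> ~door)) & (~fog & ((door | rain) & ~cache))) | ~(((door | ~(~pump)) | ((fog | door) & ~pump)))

door = False, fog = False, rain = False, pump = False, cache = False

  (((cache & rain) | (pump -> ~door)) & (~fog & ((door | rain) & ~cache))) | ~(((door | ~(~pump)) | ((fog | door) & ~pump))) = True
    ((cache & rain) | (pump -> ~door)) & (~fog & ((door | rain) & ~cache)) = False
      (cache & rain) | (pump -> ~door) = True
        cache & rain = False
        pump -> ~door = True
          ~door = True
      ~fog & ((door | rain) & ~cache) = False
        ~fog = True
        (door | rain) & ~cache = False
          door | rain = False
          ~cache = True
    ~(((door | ~(~pump)) | ((fog | door) & ~pump))) = True
      (door | ~(~pump)) | ((fog | door) & ~pump) = False
        door | ~(~pump) = False
          ~(~pump) = False
            ~pump = True
        (fog | door) & ~pump = False
          fog | door = False
          ~pump = True
The formula evaluates to True.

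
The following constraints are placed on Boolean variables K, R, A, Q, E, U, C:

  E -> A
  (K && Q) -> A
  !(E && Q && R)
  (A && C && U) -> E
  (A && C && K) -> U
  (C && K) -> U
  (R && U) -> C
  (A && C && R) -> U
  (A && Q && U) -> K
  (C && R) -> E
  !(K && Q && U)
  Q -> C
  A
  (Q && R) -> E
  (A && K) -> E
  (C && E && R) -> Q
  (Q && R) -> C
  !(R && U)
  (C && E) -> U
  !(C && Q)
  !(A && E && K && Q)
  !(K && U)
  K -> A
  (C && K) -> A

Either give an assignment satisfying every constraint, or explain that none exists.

K = False, R = False, A = True, Q = False, E = False, U = False, C = False

Unit clause (A) forces A = True.
Set K = False.
Set R = False.
Try Q = True:
  (!C || !Q) forces C = False.
  clause (C || !Q) is falsified — backtrack.
So Q = False.
Set E = False.
Set U = False.
Set C = False.
All clauses satisfied.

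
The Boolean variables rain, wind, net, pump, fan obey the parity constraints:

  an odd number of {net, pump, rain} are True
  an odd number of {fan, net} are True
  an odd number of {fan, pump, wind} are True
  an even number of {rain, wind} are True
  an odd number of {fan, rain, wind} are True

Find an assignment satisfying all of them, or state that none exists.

The formula is unsatisfiable.

Adding constraints 1, 2, 3, 4 mod 2: every variable appears an even number of times on the left, so the left side is 0.
But the right sides sum to 1 (mod 2). 0 ≠ 1 — the system is inconsistent.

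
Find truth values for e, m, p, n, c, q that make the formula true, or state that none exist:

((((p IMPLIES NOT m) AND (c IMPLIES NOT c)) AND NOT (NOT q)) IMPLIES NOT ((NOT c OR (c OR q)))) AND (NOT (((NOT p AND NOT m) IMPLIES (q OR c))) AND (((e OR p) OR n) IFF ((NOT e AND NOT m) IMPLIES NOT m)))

e: True; m: False; p: False; n: False; c: False; q: False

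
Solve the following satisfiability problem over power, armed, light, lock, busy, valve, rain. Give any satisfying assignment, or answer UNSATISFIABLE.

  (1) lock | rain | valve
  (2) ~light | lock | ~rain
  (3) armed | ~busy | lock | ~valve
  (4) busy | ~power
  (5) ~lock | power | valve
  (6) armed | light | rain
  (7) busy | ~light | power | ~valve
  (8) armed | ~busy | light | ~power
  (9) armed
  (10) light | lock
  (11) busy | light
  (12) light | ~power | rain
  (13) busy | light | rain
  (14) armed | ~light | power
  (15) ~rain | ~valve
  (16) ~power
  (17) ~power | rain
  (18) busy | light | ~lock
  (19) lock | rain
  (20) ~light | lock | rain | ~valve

power: False, armed: True, light: False, lock: True, busy: True, valve: True, rain: False

Unit clause (armed) forces armed = True.
Unit clause (~power) forces power = False.
Set light = False.
  then (light | lock) forces lock = True.
  then (busy | light) forces busy = True.
  then (~lock | power | valve) forces valve = True.
  then (~rain | ~valve) forces rain = False.
All clauses satisfied.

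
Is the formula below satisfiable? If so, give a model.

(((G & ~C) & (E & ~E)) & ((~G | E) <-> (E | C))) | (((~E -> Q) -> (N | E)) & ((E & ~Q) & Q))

Unsatisfiable — no assignment works.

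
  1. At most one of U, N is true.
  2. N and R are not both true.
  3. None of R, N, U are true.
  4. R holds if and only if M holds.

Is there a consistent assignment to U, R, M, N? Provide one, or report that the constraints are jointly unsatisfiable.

U = False, R = False, M = False, N = False

  (1) {U, N}: 0 true — at most one ✓
  (2) N=F, R=F — not both ✓
  (3) {R, N, U}: 0 true — none ✓
  (4) R=F, M=F — same ✓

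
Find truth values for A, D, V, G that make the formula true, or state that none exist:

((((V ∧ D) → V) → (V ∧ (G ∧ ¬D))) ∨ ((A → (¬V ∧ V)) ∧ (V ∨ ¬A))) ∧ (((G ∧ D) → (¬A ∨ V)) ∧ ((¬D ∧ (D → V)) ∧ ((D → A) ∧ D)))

UNSATISFIABLE

Case D = True: the conjunct ¬D is False.
Case D = False: the conjunct D is False.
Both cases fail — unsatisfiable.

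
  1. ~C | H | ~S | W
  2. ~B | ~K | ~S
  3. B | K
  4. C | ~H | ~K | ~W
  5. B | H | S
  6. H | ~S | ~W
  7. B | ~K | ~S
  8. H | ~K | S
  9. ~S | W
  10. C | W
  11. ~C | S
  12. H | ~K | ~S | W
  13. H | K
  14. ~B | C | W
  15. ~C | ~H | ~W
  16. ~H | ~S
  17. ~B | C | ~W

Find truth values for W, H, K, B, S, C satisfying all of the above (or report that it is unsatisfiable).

Case S = True:
  (~S | W) forces W = True.
  (H | ~S | ~W) forces H = True.
  Clause (~H | ~S) is falsified — contradiction.
Case S = False:
  (~C | S) forces C = False.
  (C | W) forces W = True.
  (~B | C | ~W) forces B = False.
  (B | K) forces K = True.
  (C | ~H | ~K | ~W) forces H = False.
  Clause (B | H | S) is falsified — contradiction.
Both cases fail, so the formula is unsatisfiable.

Unsatisfiable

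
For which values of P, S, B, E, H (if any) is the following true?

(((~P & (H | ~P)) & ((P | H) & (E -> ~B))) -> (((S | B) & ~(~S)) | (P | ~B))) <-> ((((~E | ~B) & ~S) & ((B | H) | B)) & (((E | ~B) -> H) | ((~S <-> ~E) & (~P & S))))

P = True, S = False, B = False, E = True, H = True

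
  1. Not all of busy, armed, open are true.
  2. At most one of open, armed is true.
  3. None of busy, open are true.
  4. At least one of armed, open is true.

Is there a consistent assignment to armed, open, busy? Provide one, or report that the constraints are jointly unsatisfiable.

armed: True, open: False, busy: False

  (1) {busy, armed, open}: 1/3 true — not all ✓
  (2) {open, armed}: 1 true — at most one ✓
  (3) {busy, open}: 0 true — none ✓
  (4) {armed, open}: 1 true — at least one ✓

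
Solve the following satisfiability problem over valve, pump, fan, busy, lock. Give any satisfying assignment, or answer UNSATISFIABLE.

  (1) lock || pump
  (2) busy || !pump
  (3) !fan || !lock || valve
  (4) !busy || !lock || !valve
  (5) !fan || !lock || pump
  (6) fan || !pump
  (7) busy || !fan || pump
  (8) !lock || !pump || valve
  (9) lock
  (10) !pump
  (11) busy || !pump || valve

Unit clause (lock) forces lock = True.
Unit clause (!pump) forces pump = False.
In (!fan || !lock || pump) only !fan is left, so fan = False.
Set valve = False.
Set busy = True.
All clauses satisfied.

valve = False; pump = False; fan = False; busy = True; lock = True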